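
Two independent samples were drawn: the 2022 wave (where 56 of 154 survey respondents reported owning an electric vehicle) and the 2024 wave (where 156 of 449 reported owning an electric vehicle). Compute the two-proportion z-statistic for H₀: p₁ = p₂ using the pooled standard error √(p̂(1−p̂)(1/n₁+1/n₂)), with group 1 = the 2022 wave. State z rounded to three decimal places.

z = 0.363

Sample proportions: p̂₁ = 56/154 = 0.36364 and p̂₂ = 156/449 = 0.34744.
Pooling: p̂ = 212/603 = 0.35158.
Pooled SE = √[0.2279702·0.00872068] ≈ 0.044588.
z = (p̂₁ − p̂₂)/SE = (0.36364 − 0.34744)/0.044588 = 0.01620/0.044588 = 0.363.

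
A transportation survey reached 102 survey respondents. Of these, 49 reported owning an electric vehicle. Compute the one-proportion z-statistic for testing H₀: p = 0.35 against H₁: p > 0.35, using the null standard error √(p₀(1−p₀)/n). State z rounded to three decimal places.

p̂ = 49/102 = 0.48039.
Under H₀, SE = √(p₀(1−p₀)/n) = √(0.35·0.65/102) = √0.002230392 = 0.047227.
Test statistic: z = 0.13039/0.047227 = 2.761.

z = 2.761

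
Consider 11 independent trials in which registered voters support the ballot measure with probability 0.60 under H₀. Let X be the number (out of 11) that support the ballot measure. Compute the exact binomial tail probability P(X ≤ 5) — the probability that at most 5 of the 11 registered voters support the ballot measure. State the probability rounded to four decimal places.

P = 0.2465

X ~ Binomial(n=11, p=0.60).
P(X ≤ 5) = Σ_{j=0}^{5} C(11,j)·0.60^j·0.40^{11−j}.
= 0.000042 + 0.000692 + 0.005190 + 0.023357 + 0.070071 + 0.147149 = 0.2465.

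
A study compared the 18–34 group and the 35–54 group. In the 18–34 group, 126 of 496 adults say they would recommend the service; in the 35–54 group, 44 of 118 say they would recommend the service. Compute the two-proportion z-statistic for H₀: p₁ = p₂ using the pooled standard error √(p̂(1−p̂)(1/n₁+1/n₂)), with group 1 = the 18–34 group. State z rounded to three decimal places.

z = -2.593

p̂₁ = 126/496 = 0.25403, p̂₂ = 44/118 = 0.37288.
Pooling: p̂ = 170/614 = 0.27687.
Pooled SE = √[0.2002143·0.01049071] ≈ 0.045830.
z = -0.11885/0.045830 = -2.593.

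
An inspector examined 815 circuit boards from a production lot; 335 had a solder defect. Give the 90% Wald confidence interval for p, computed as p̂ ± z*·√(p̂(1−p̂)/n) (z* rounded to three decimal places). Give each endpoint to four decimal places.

(0.3827, 0.4394)

p̂ = 335/815 = 0.41104.
Standard error of p̂: √(0.242087/815) = √0.000297039 = 0.017235.
The 90% critical value is z* = 1.645.
Margin of error: 1.645 × 0.017235 = 0.02835.
CI: 0.41104 ± 0.02835 = (0.3827, 0.4394).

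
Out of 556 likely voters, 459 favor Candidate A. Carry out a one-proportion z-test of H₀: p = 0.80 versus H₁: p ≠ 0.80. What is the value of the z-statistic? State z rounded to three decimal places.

z = 1.506

With x = 459 successes in n = 556, p̂ = 0.82554.
SE₀ = √(0.80·0.20/556) = 0.016964.
z = (p̂ − p₀)/SE = (0.82554 − 0.80)/0.016964 = 1.506.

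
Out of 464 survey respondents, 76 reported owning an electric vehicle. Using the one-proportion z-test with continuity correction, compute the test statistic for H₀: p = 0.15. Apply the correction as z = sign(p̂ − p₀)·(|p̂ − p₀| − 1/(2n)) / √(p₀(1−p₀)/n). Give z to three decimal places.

p̂ = 76/464 = 0.16379. p̂ − p₀ = 0.013793.
1/(2n) = 0.001078.
Corrected numerator: |0.013793| − 0.001078 = 0.012715.
SE₀ = √(0.15·0.85/464) = 0.016577.
z = (+)0.012715/0.016577 = 0.767.

z = 0.767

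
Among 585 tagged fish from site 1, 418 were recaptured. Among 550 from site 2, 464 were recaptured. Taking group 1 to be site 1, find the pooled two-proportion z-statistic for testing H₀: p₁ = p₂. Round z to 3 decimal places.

Sample proportions: p̂₁ = 418/585 = 0.71453 and p̂₂ = 464/550 = 0.84364.
Pooled p̂ = (418+464)/(585+550) = 882/1135 = 0.77709.
Pooled SE = √[0.1732197·0.00352758] ≈ 0.024719.
z = (p̂₁ − p̂₂)/SE = (0.71453 − 0.84364)/0.024719 = -0.12911/0.024719 = -5.223.

z = -5.223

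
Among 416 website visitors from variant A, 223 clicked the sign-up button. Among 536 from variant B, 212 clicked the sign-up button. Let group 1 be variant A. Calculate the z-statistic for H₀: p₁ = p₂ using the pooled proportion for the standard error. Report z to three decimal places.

z = 4.318

p̂₁ = 223/416 = 0.53606, p̂₂ = 212/536 = 0.39552.
Pooling: p̂ = 435/952 = 0.45693.
Pooled SE = √[0.2481452·0.00426952] ≈ 0.032549.
z = (p̂₁ − p̂₂)/SE = (0.53606 − 0.39552)/0.032549 = 0.14054/0.032549 = 4.318.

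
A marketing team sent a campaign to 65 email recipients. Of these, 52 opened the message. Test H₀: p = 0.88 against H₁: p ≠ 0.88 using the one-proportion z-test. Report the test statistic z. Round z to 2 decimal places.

z = -1.98

p̂ = 52/65 = 0.80000.
Null standard error: √(0.88·0.12/65) = √0.001624615 = 0.040307.
Test statistic: z = -0.08000/0.040307 = -1.98.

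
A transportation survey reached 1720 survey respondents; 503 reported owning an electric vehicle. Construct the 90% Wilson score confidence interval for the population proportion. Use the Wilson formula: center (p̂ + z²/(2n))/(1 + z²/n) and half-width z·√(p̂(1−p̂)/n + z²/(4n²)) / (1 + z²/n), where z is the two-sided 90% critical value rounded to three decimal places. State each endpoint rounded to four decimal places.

Here p̂ = 503/1720 = 0.29244 and z = 1.645 (z² = 2.706025).
1 + z²/n = 1.001573.
Adjusted center: (0.29244 + z²/(2n))/1.001573 = 0.29277.
Radicand: p̂(1−p̂)/n + z²/(4n²) = 0.000120302 + 0.000000229 = 0.000120531.
Half-width = z·√(radicand)/denom = 1.645·0.010979/1.001573 = 0.01803.
Interval: 0.29277 ± 0.01803 → (0.2747, 0.3108).

(0.2747, 0.3108)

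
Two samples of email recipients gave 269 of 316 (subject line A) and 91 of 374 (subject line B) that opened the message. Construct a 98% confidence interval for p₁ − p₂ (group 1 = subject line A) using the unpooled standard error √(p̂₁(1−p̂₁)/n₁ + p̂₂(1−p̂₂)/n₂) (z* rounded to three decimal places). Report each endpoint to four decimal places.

(0.5384, 0.6775)

p̂₁ = 269/316 = 0.85127, p̂₂ = 91/374 = 0.24332; p̂₁ − p̂₂ = 0.60795.
Unpooled SE = √(p̂₁(1−p̂₁)/n₁ + p̂₂(1−p̂₂)/n₂) = √(0.000400672 + 0.000492281) = 0.029882.
The 98% critical value is z* = 2.326. Margin of error = 0.06951.
Interval: 0.60795 ± 0.06951 → (0.5384, 0.6775).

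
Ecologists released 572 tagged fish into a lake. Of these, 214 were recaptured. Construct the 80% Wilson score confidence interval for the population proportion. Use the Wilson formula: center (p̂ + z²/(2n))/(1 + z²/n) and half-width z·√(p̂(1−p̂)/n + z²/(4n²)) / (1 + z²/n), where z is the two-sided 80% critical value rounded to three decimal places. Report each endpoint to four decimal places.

(0.3486, 0.4004)

Here p̂ = 214/572 = 0.37413 and z = 1.282 (z² = 1.643524).
Denominator 1 + z²/n = 1 + 1.643524/572 = 1.002873.
Center = (0.37413 + 0.001437)/1.002873 = 0.37449.
Radicand: p̂(1−p̂)/n + z²/(4n²) = 0.000409363 + 0.000001256 = 0.000410619.
Half-width = z·√(radicand)/denom = 1.282·0.020264/1.002873 = 0.02590.
So the interval runs from 0.3486 to 0.4004.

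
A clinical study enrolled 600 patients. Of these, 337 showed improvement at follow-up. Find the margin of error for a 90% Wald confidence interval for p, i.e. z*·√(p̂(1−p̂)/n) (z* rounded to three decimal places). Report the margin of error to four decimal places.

The sample proportion is 337/600 = 0.56167.
SE = √(p̂(1−p̂)/n) = √(0.246197/600) = 0.020257.
The 90% critical value is z* = 1.645.
ME = 1.645·0.020257 = 0.0333.

ME = 0.0333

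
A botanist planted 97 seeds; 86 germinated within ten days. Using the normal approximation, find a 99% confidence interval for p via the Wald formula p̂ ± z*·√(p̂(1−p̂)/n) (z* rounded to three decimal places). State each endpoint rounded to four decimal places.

Sample proportion p̂ = 86/97 = 0.88660.
Standard error of p̂: √(0.100542/97) = √0.001036516 = 0.032195.
The 99% critical value is z* = 2.576.
Margin of error: 2.576 × 0.032195 = 0.08293.
So the interval runs from 0.8037 to 0.9695.

(0.8037, 0.9695)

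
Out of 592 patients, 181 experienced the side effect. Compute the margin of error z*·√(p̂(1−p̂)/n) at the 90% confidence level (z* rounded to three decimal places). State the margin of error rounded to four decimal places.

ME = 0.0311

The sample proportion is 181/592 = 0.30574.
SE(p̂) = √(0.30574·0.69426/592) = 0.018936.
For 90% confidence, z* = 1.645.
ME = 1.645·0.018936 = 0.0311.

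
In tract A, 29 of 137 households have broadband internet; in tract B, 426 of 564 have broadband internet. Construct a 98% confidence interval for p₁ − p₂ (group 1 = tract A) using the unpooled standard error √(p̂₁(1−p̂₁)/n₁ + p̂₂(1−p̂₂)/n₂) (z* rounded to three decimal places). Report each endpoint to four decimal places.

(-0.6351, -0.4522)

p̂₁ = 0.21168, p̂₂ = 0.75532, so the observed difference is -0.54364.
Unpooled SE = √(p̂₁(1−p̂₁)/n₁ + p̂₂(1−p̂₂)/n₂) = √(0.001218036 + 0.000327681) = 0.039316.
The 98% critical value is z* = 2.326. Margin of error = 0.09145.
Interval: -0.54364 ± 0.09145 → (-0.6351, -0.4522).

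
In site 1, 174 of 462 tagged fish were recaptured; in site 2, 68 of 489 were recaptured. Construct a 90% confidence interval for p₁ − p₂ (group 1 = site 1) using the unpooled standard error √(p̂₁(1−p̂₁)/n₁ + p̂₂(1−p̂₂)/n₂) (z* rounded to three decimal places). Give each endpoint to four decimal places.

p̂₁ = 0.37662, p̂₂ = 0.13906, so the observed difference is 0.23756.
SE = √(0.000508178 + 0.000244830) = √0.000753008 = 0.027441.
z* = 1.645 at the 90% level. Margin = 1.645·0.027441 = 0.04514.
CI: 0.23756 ± 0.04514 = (0.1924, 0.2827).

(0.1924, 0.2827)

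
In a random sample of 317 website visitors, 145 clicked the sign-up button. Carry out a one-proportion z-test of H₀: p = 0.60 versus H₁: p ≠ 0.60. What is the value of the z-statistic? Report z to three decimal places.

z = -5.182

p̂ = 145/317 = 0.45741.
Under H₀, SE = √(p₀(1−p₀)/n) = √(0.60·0.40/317) = √0.000757098 = 0.027515.
z = (0.45741 − 0.60)/0.027515 = -0.14259/0.027515 = -5.182.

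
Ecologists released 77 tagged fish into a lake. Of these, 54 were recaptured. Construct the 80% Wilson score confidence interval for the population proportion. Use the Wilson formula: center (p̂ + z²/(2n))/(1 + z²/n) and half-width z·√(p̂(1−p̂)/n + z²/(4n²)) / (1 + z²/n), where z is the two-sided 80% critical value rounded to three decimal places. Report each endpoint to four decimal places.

(0.6308, 0.7634)

Here p̂ = 54/77 = 0.70130 and z = 1.282 (z² = 1.643524).
1 + z²/n = 1.021344.
Adjusted center: (0.70130 + z²/(2n))/1.021344 = 0.69709.
Radicand: p̂(1−p̂)/n + z²/(4n²) = 0.002720504 + 0.000069300 = 0.002789804.
Half-width = 1.282·√0.002789804/1.021344 = 0.06630.
CI: 0.69709 ± 0.06630 = (0.6308, 0.7634).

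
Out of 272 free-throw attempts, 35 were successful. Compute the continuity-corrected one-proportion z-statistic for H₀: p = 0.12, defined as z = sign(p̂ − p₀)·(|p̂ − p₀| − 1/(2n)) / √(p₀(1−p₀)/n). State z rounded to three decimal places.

With x = 35 successes in n = 272, p̂ = 0.12868. p̂ − p₀ = 0.008676.
1/(2n) = 0.001838.
Corrected numerator: |0.008676| − 0.001838 = 0.006838.
Under H₀, SE = √(p₀(1−p₀)/n) = √(0.12·0.88/272) = √0.000388235 = 0.019704.
z = +0.006838/0.019704 = 0.347.

z = 0.347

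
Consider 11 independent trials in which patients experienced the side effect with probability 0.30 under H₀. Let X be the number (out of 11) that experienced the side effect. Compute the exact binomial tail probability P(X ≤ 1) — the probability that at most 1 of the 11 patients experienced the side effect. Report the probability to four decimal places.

X is binomial with n = 11 and p = 0.30.
P(X ≤ 1) = C(11,0)·0.30^0·0.70^11 + C(11,1)·0.30^1·0.70^10.
= 0.019773 + 0.093217 = 0.1130.

P = 0.1130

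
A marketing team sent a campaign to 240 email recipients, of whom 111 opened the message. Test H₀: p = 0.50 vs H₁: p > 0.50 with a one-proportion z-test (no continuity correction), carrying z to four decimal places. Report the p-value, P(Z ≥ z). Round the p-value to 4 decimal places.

p-value = 0.8774

Sample proportion p̂ = 111/240 = 0.46250.
SE₀ = √(0.50·0.50/240) = 0.032275.
z = (p̂ − p₀)/SE = (111/240 − 0.50)/0.032275 ≈ -1.1619.
From the standard normal, P(Z ≥ z) = 0.8774.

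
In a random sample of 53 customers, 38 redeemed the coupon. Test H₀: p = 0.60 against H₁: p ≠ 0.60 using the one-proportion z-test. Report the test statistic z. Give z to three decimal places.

z = 1.738

p̂ = 38/53 = 0.71698.
SE₀ = √(0.60·0.40/53) = 0.067293.
Test statistic: z = 0.11698/0.067293 = 1.738.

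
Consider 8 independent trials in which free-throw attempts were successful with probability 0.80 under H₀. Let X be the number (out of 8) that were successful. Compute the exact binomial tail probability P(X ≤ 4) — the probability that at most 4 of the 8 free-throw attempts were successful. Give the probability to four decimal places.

X is binomial with n = 8 and p = 0.80.
P(X ≤ 4) = Σ_{j=0}^{4} C(8,j)·0.80^j·0.20^{8−j}.
= 0.000003 + 0.000082 + 0.001147 + 0.009175 + 0.045875 = 0.0563.

P = 0.0563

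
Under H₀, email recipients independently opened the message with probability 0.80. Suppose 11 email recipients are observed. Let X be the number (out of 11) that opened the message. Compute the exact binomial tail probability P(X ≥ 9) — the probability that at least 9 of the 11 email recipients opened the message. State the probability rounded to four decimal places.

P = 0.6174

X is binomial with n = 11 and p = 0.80.
P(X ≥ 9) = C(11,9)·0.80^9·0.20^2 + C(11,10)·0.80^10·0.20^1 + C(11,11)·0.80^11·0.20^0.
= 0.295279 + 0.236223 + 0.085899 = 0.6174.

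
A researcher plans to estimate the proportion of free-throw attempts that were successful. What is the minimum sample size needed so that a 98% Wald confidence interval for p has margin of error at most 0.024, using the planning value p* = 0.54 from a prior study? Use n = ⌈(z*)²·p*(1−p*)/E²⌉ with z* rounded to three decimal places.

n = 2334

z* = 2.326 at the 98% level.
p*(1−p*) = 0.2484.
(z*)²·p*(1−p*)/E² = 5.410276·0.2484/0.000576 = 2333.182.
Rounding up, n = 2334.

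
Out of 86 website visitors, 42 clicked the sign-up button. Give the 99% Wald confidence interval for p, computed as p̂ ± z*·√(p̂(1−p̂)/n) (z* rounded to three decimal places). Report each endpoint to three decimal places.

With x = 42 successes in n = 86, p̂ = 0.48837.
Standard error of p̂: √(0.249865/86) = √0.002905405 = 0.053902.
z* = 2.576 at the 99% level.
Margin of error: 2.576 × 0.053902 = 0.13885.
CI: 0.48837 ± 0.13885 = (0.350, 0.627).

(0.350, 0.627)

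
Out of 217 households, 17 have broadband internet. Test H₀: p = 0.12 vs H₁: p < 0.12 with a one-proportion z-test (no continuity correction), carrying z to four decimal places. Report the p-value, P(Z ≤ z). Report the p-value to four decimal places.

The sample proportion is 17/217 = 0.07834.
Null standard error: √(0.12·0.88/217) = √0.000486636 = 0.022060.
z = (p̂ − p₀)/SE = (17/217 − 0.12)/0.022060 ≈ -1.8885.
From the standard normal, P(Z ≤ z) = 0.0295.

p-value = 0.0295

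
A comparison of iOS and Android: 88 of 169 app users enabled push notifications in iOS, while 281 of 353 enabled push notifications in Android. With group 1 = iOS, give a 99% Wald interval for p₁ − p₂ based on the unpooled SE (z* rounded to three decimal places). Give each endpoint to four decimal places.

(-0.3887, -0.1620)

p̂₁ = 88/169 = 0.52071, p̂₂ = 281/353 = 0.79603; p̂₁ − p̂₂ = -0.27532.
Unpooled SE = √(p̂₁(1−p̂₁)/n₁ + p̂₂(1−p̂₂)/n₂) = √(0.001476752 + 0.000459954) = 0.044008.
z* = 2.576 at the 99% level. Margin of error = 0.11336.
CI: -0.27532 ± 0.11336 = (-0.3887, -0.1620).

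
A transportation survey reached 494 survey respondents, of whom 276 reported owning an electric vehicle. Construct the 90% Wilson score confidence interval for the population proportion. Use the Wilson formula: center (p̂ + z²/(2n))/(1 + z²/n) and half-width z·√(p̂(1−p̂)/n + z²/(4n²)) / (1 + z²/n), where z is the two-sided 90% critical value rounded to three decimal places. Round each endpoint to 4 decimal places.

Here p̂ = 276/494 = 0.55870 and z = 1.645 (z² = 2.706025).
Denominator 1 + z²/n = 1 + 2.706025/494 = 1.005478.
Center = (0.55870 + 0.002739)/1.005478 = 0.55838.
Radicand: p̂(1−p̂)/n + z²/(4n²) = 0.000499097 + 0.000002772 = 0.000501869.
Half-width = z·√(radicand)/denom = 1.645·0.022402/1.005478 = 0.03665.
So the interval runs from 0.5217 to 0.5950.

(0.5217, 0.5950)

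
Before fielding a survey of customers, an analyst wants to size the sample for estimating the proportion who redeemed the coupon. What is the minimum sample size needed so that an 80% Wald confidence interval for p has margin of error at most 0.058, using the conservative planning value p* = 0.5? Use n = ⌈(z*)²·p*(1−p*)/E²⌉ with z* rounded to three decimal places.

For 80% confidence, z* = 1.282.
p*(1−p*) = 0.2500.
Required n before rounding: 1.643524 × 0.2500 / 0.058² = 122.141.
⌈122.141⌉ = 123.

n = 123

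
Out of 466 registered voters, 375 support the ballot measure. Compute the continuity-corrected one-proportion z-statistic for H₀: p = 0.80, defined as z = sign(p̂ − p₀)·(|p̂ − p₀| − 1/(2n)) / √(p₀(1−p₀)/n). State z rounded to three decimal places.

p̂ = 375/466 = 0.80472. p̂ − p₀ = 0.004721.
Continuity correction 1/(2n) = 1/932 = 0.001073.
Corrected numerator: |0.004721| − 0.001073 = 0.003648.
Null standard error: √(0.80·0.20/466) = √0.000343348 = 0.018530.
z = (+)0.003648/0.018530 = 0.197.

z = 0.197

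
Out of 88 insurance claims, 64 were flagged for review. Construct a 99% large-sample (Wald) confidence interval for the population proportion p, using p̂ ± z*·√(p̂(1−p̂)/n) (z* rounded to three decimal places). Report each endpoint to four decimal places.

p̂ = 64/88 = 0.72727.
Standard error of p̂: √(0.198347/88) = √0.002253944 = 0.047476.
z* = 2.576 at the 99% level.
Margin = 2.576·0.047476 = 0.12230.
So the interval runs from 0.6050 to 0.8496.

(0.6050, 0.8496)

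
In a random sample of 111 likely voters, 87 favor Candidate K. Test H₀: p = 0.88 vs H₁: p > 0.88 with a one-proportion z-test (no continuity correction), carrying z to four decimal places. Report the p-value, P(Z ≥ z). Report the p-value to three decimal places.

Sample proportion p̂ = 87/111 = 0.78378.
SE₀ = √(0.88·0.12/111) = 0.030844.
Test statistic (full precision, shown to 4 dp): z = (87/111 − 0.88)/SE₀ ≈ -3.1194.
p-value = P(Z ≥ z) with z = -3.1194 → 0.999.

p-value = 0.999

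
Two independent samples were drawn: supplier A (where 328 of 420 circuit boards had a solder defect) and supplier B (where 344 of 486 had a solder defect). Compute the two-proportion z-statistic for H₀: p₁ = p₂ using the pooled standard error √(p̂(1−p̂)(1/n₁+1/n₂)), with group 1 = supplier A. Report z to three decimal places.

p̂₁ = 328/420 = 0.78095, p̂₂ = 344/486 = 0.70782.
Pooled p̂ = (328+344)/(420+486) = 672/906 = 0.74172.
Pooled SE = √[0.1915705·0.00443857] ≈ 0.029160.
z = (p̂₁ − p̂₂)/SE = (0.78095 − 0.70782)/0.029160 = 0.07313/0.029160 = 2.508.

z = 2.508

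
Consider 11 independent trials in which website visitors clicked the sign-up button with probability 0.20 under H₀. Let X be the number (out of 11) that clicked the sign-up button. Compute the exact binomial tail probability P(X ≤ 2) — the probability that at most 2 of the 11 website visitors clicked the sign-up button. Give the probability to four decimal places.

P = 0.6174

X ~ Binomial(n=11, p=0.20).
P(X ≤ 2) = C(11,0)·0.20^0·0.80^11 + C(11,1)·0.20^1·0.80^10 + C(11,2)·0.20^2·0.80^9.
= 0.085899 + 0.236223 + 0.295279 = 0.6174.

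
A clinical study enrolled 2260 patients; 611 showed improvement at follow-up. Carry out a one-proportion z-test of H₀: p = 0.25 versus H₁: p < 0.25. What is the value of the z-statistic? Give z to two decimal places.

z = 2.23

Sample proportion p̂ = 611/2260 = 0.27035.
SE₀ = √(0.25·0.75/2260) = 0.009108.
Test statistic: z = 0.02035/0.009108 = 2.23.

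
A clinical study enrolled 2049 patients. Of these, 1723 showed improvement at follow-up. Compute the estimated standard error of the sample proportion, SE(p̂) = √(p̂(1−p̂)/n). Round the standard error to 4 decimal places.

SE = 0.0081

p̂ = 1723/2049 = 0.84090.
p̂(1−p̂) = 0.84090·0.15910 = 0.133787.
Dividing by n and taking the root: √0.000065294 = 0.0081.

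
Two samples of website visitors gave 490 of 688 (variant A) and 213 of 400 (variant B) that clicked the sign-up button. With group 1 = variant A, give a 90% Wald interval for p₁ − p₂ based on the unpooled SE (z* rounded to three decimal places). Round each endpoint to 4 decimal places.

p̂₁ = 490/688 = 0.71221, p̂₂ = 213/400 = 0.53250; p̂₁ − p̂₂ = 0.17971.
SE = √(0.000297917 + 0.000622359) = √0.000920276 = 0.030336.
z* = 1.645 at the 90% level. Margin of error = 0.04990.
Interval: 0.17971 ± 0.04990 → (0.1298, 0.2296).

(0.1298, 0.2296)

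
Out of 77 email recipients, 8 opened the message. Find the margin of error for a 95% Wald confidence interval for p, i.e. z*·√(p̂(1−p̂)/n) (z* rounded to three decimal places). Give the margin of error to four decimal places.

Sample proportion p̂ = 8/77 = 0.10390.
SE = √(p̂(1−p̂)/n) = √(0.093102/77) = 0.034772.
z* = 1.960 at the 95% level.
Margin of error = z*·SE = 1.960 × 0.034772 = 0.0682.

ME = 0.0682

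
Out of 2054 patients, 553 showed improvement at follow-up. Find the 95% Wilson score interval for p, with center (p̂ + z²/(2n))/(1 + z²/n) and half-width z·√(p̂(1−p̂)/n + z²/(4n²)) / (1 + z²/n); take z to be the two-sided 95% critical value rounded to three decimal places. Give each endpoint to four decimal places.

(0.2505, 0.2888)

Here p̂ = 553/2054 = 0.26923 and z = 1.960 (z² = 3.841600).
1 + z²/n = 1.001870.
Center = (0.26923 + 0.000935)/1.001870 = 0.26966.
Radicand: p̂(1−p̂)/n + z²/(4n²) = 0.000095787 + 0.000000228 = 0.000096015.
Half-width = 1.960·√0.000096015/1.001870 = 0.01917.
So the interval runs from 0.2505 to 0.2888.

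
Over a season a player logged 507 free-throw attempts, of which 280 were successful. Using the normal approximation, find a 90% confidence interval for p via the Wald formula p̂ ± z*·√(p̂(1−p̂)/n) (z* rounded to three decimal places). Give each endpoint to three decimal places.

With x = 280 successes in n = 507, p̂ = 0.55227.
SE = √(p̂(1−p̂)/n) = √(0.247268/507) = 0.022084.
z* = 1.645 at the 90% level.
Margin = 1.645·0.022084 = 0.03633.
CI: 0.55227 ± 0.03633 = (0.516, 0.589).

(0.516, 0.589)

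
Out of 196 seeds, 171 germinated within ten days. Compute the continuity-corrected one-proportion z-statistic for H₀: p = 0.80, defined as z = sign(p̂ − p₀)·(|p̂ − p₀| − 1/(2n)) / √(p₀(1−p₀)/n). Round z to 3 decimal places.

z = 2.446

With x = 171 successes in n = 196, p̂ = 0.87245. p̂ − p₀ = 0.072449.
Continuity correction 1/(2n) = 1/392 = 0.002551.
Corrected numerator: |0.072449| − 0.002551 = 0.069898.
Null standard error: √(0.80·0.20/196) = √0.000816327 = 0.028571.
z = +0.069898/0.028571 = 2.446.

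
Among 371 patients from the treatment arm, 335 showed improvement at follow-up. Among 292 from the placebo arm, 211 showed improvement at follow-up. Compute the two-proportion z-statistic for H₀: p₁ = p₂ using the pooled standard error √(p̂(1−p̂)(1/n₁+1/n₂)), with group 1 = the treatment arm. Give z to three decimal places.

z = 6.048

p̂₁ = 335/371 = 0.90296, p̂₂ = 211/292 = 0.72260.
Pooling: p̂ = 546/663 = 0.82353.
SE = √[p̂(1−p̂)(1/n₁+1/n₂)] = √[0.82353·0.17647·(1/371+1/292)] ≈ 0.029823.
z = 0.18036/0.029823 = 6.048.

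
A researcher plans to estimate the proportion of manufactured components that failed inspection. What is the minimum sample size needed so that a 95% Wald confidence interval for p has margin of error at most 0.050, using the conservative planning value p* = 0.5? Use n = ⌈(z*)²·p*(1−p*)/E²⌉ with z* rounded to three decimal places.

The 95% critical value is z* = 1.960.
p*(1−p*) = 0.2500.
(z*)²·p*(1−p*)/E² = 3.841600·0.2500/0.002500 = 384.160.
⌈384.160⌉ = 385.

n = 385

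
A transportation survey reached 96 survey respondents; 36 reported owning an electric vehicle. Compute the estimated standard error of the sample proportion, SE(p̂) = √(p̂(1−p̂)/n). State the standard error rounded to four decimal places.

p̂ = 36/96 = 0.37500.
p̂(1−p̂) = 0.37500·0.62500 = 0.234375.
SE = √(0.234375/96) = 0.0494.

SE = 0.0494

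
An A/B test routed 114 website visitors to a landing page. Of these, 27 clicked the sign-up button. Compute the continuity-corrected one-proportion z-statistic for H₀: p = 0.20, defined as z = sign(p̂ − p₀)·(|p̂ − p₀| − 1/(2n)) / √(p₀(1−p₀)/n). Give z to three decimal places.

z = 0.866

With x = 27 successes in n = 114, p̂ = 0.23684. p̂ − p₀ = 0.036842.
1/(2n) = 0.004386.
Corrected numerator: |0.036842| − 0.004386 = 0.032456.
Under H₀, SE = √(p₀(1−p₀)/n) = √(0.20·0.80/114) = √0.001403509 = 0.037463.
z = +0.032456/0.037463 = 0.866.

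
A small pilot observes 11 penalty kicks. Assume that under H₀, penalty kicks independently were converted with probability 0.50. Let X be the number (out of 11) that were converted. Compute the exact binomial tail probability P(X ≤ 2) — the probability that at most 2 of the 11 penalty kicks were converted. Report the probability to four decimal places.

X ~ Binomial(n=11, p=0.50).
P(X ≤ 2) = C(11,0)·0.50^0·0.50^11 + C(11,1)·0.50^1·0.50^10 + C(11,2)·0.50^2·0.50^9.
= 0.000488 + 0.005371 + 0.026855 = 0.0327.

P = 0.0327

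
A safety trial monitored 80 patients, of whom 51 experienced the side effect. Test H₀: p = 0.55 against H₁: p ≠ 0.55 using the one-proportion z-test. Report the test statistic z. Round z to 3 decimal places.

With x = 51 successes in n = 80, p̂ = 0.63750.
SE₀ = √(0.55·0.45/80) = 0.055621.
z = (0.63750 − 0.55)/0.055621 = 0.08750/0.055621 = 1.573.

z = 1.573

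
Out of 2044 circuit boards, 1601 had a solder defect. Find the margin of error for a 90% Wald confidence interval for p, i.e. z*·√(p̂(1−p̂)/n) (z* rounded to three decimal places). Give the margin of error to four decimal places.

The sample proportion is 1601/2044 = 0.78327.
SE(p̂) = √(0.78327·0.21673/2044) = 0.009113.
For 90% confidence, z* = 1.645.
Margin of error = z*·SE = 1.645 × 0.009113 = 0.0150.

ME = 0.0150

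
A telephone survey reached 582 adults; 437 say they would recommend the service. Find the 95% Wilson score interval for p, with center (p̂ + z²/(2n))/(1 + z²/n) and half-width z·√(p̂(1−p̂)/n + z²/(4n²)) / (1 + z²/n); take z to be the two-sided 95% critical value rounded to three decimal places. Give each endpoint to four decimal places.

(0.7142, 0.7843)

Here p̂ = 437/582 = 0.75086 and z = 1.960 (z² = 3.841600).
1 + z²/n = 1.006601.
Center = (0.75086 + 0.003300)/1.006601 = 0.74921.
Radicand: p̂(1−p̂)/n + z²/(4n²) = 0.000321426 + 0.000002835 = 0.000324261.
Half-width = 1.960·√0.000324261/1.006601 = 0.03506.
So the interval runs from 0.7142 to 0.7843.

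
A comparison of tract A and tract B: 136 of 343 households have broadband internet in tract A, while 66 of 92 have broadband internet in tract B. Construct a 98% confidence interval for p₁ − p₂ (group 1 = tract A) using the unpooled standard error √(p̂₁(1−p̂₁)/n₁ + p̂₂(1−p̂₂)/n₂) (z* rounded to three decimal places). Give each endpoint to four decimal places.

(-0.4462, -0.1956)

p̂₁ = 136/343 = 0.39650, p̂₂ = 66/92 = 0.71739; p̂₁ − p̂₂ = -0.32089.
Unpooled SE = √(p̂₁(1−p̂₁)/n₁ + p̂₂(1−p̂₂)/n₂) = √(0.000697633 + 0.002203707) = 0.053864.
z* = 2.326 at the 98% level. Margin of error = 0.12529.
CI: -0.32089 ± 0.12529 = (-0.4462, -0.1956).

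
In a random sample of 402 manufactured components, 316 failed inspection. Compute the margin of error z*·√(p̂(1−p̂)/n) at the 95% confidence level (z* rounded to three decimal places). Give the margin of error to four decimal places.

The sample proportion is 316/402 = 0.78607.
Standard error of p̂: √(0.168164/402) = √0.000418319 = 0.020453.
The 95% critical value is z* = 1.960.
So ME = 0.0401.

ME = 0.0401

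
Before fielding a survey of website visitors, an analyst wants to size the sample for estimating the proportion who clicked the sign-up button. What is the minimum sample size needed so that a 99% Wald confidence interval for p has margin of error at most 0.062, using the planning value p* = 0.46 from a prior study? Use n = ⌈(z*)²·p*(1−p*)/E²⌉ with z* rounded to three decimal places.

n = 429

For 99% confidence, z* = 2.576.
p*(1−p*) = 0.46·0.54 = 0.2484.
Required n before rounding: 6.635776 × 0.2484 / 0.062² = 428.805.
Rounding up, n = 429.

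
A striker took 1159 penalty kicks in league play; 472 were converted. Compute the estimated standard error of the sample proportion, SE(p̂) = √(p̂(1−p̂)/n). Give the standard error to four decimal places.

SE = 0.0144

Sample proportion p̂ = 472/1159 = 0.40725.
p̂(1−p̂) = 0.40725·0.59275 = 0.241397.
Dividing by n and taking the root: √0.000208280 = 0.0144.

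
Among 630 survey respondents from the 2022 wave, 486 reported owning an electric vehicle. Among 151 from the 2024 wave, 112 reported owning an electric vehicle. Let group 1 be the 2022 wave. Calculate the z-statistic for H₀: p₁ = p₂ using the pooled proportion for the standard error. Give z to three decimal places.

z = 0.774

Sample proportions: p̂₁ = 486/630 = 0.77143 and p̂₂ = 112/151 = 0.74172.
Pooling: p̂ = 598/781 = 0.76569.
SE = √[p̂(1−p̂)(1/n₁+1/n₂)] = √[0.76569·0.23431·(1/630+1/151)] ≈ 0.038379.
z = 0.02971/0.038379 = 0.774.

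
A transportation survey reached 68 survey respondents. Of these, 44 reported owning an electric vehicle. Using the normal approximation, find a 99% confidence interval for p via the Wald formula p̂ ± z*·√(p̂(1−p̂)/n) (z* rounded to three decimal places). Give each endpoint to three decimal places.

Sample proportion p̂ = 44/68 = 0.64706.
Standard error of p̂: √(0.228374/68) = √0.003358437 = 0.057952.
The 99% critical value is z* = 2.576.
Margin of error: 2.576 × 0.057952 = 0.14928.
CI: 0.64706 ± 0.14928 = (0.498, 0.796).

(0.498, 0.796)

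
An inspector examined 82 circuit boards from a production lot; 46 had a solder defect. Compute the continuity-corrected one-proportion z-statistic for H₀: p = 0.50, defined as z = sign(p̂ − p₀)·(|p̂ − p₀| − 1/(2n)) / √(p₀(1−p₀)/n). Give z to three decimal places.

p̂ = 46/82 = 0.56098. p̂ − p₀ = 0.060976.
1/(2n) = 0.006098.
Corrected numerator: |0.060976| − 0.006098 = 0.054878.
Under H₀, SE = √(p₀(1−p₀)/n) = √(0.50·0.50/82) = √0.003048780 = 0.055216.
z = (+)0.054878/0.055216 = 0.994.

z = 0.994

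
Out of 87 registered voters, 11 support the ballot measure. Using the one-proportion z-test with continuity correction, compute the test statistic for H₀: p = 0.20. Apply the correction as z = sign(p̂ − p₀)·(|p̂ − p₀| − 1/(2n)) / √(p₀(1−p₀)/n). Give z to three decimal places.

Sample proportion p̂ = 11/87 = 0.12644. p̂ − p₀ = -0.073563.
Continuity correction 1/(2n) = 1/174 = 0.005747.
Corrected numerator: |-0.073563| − 0.005747 = 0.067816.
SE₀ = √(0.20·0.80/87) = 0.042885.
z = (−)0.067816/0.042885 = -1.581.

z = -1.581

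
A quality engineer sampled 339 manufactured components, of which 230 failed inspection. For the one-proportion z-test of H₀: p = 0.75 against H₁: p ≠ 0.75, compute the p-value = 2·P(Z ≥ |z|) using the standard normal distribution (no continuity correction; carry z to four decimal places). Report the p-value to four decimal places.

p-value = 0.0024

p̂ = 230/339 = 0.67847.
Under H₀, SE = √(p₀(1−p₀)/n) = √(0.75·0.25/339) = √0.000553097 = 0.023518.
Test statistic (full precision, shown to 4 dp): z = (230/339 − 0.75)/SE₀ ≈ -3.0417.
p-value = 2·P(Z ≥ |z|) with z = -3.0417 → 0.0024.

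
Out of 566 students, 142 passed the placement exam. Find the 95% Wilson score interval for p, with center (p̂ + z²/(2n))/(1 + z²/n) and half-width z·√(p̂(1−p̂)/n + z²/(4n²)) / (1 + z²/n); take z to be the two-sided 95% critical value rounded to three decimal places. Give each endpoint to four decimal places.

(0.2169, 0.2882)

Here p̂ = 142/566 = 0.25088 and z = 1.960 (z² = 3.841600).
1 + z²/n = 1.006787.
Adjusted center: (0.25088 + z²/(2n))/1.006787 = 0.25256.
Radicand: p̂(1−p̂)/n + z²/(4n²) = 0.000332051 + 0.000002998 = 0.000335049.
Half-width = z·√(radicand)/denom = 1.960·0.018304/1.006787 = 0.03563.
Interval: 0.25256 ± 0.03563 → (0.2169, 0.2882).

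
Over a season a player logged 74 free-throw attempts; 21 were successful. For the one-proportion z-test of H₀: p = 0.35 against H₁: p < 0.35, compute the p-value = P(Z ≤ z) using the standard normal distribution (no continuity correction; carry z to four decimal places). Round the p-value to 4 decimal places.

p-value = 0.1162

With x = 21 successes in n = 74, p̂ = 0.28378.
Under H₀, SE = √(p₀(1−p₀)/n) = √(0.35·0.65/74) = √0.003074324 = 0.055447.
z = (p̂ − p₀)/SE = (21/74 − 0.35)/0.055447 ≈ -1.1942.
From the standard normal, P(Z ≤ z) = 0.1162.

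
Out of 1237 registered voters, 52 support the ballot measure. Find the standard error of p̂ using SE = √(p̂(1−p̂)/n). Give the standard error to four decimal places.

With x = 52 successes in n = 1237, p̂ = 0.04204.
p̂(1−p̂) = 0.04204·0.95796 = 0.040273.
SE = √(0.040273/1237) = √0.000032557 = 0.0057.

SE = 0.0057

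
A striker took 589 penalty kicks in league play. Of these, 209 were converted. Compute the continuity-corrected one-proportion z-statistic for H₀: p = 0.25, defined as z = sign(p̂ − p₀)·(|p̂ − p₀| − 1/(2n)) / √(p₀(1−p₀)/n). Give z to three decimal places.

With x = 209 successes in n = 589, p̂ = 0.35484. p̂ − p₀ = 0.104839.
Continuity correction 1/(2n) = 1/1178 = 0.000849.
Corrected numerator: |0.104839| − 0.000849 = 0.103990.
Under H₀, SE = √(p₀(1−p₀)/n) = √(0.25·0.75/589) = √0.000318336 = 0.017842.
z = (+)0.103990/0.017842 = 5.828.

z = 5.828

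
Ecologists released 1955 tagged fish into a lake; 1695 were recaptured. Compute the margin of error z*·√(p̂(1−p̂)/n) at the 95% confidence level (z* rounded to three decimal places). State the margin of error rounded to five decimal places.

With x = 1695 successes in n = 1955, p̂ = 0.86701.
SE = √(p̂(1−p̂)/n) = √(0.115305/1955) = 0.007680.
z* = 1.960 at the 95% level.
Margin of error = z*·SE = 1.960 × 0.007680 = 0.01505.

ME = 0.01505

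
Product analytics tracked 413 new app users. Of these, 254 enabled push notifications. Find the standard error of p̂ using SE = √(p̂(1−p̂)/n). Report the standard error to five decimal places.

Sample proportion p̂ = 254/413 = 0.61501.
p̂(1−p̂) = 0.61501·0.38499 = 0.236773.
Dividing by n and taking the root: √0.000573300 = 0.02394.

SE = 0.02394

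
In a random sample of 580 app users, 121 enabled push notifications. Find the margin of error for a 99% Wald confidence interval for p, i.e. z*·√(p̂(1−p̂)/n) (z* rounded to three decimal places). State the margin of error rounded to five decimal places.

The sample proportion is 121/580 = 0.20862.
SE = √(p̂(1−p̂)/n) = √(0.165098/580) = 0.016872.
z* = 2.576 at the 99% level.
Margin of error = z*·SE = 2.576 × 0.016872 = 0.04346.

ME = 0.04346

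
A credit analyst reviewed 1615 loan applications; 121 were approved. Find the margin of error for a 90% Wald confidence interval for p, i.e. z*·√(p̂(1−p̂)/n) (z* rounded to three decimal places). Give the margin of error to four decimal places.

With x = 121 successes in n = 1615, p̂ = 0.07492.
SE(p̂) = √(0.07492·0.92508/1615) = 0.006551.
z* = 1.645 at the 90% level.
So ME = 0.0108.

ME = 0.0108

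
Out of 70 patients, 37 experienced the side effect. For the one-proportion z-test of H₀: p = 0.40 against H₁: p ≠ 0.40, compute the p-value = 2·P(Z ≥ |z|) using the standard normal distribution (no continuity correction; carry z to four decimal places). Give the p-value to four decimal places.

p̂ = 37/70 = 0.52857.
Null standard error: √(0.40·0.60/70) = √0.003428571 = 0.058554.
z = (p̂ − p₀)/SE = (37/70 − 0.40)/0.058554 ≈ 2.1958.
p-value = 2·P(Z ≥ |z|) with z = 2.1958 → 0.0281.

p-value = 0.0281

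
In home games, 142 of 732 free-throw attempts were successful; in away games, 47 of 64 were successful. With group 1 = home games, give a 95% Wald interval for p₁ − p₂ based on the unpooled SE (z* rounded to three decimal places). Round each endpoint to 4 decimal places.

(-0.6523, -0.4285)

p̂₁ = 142/732 = 0.19399, p̂₂ = 47/64 = 0.73438; p̂₁ − p̂₂ = -0.54039.
Unpooled SE = √(p̂₁(1−p̂₁)/n₁ + p̂₂(1−p̂₂)/n₂) = √(0.000213603 + 0.003047943) = 0.057110.
The 95% critical value is z* = 1.960. Margin of error = 0.11194.
CI: -0.54039 ± 0.11194 = (-0.6523, -0.4285).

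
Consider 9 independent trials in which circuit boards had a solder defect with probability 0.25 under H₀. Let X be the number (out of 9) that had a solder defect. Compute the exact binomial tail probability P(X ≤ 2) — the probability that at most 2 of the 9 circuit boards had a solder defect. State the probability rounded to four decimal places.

P = 0.6007

X is binomial with n = 9 and p = 0.25.
P(X ≤ 2) = C(9,0)·0.25^0·0.75^9 + C(9,1)·0.25^1·0.75^8 + C(9,2)·0.25^2·0.75^7.
= 0.075085 + 0.225254 + 0.300339 = 0.6007.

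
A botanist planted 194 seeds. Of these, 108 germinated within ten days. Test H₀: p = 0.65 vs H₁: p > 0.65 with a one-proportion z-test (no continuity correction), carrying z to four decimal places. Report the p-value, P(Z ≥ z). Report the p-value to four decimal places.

p-value = 0.9968

p̂ = 108/194 = 0.55670.
SE₀ = √(0.65·0.35/194) = 0.034244.
Test statistic (full precision, shown to 4 dp): z = (108/194 − 0.65)/SE₀ ≈ -2.7245.
p-value = P(Z ≥ z) with z = -2.7245 → 0.9968.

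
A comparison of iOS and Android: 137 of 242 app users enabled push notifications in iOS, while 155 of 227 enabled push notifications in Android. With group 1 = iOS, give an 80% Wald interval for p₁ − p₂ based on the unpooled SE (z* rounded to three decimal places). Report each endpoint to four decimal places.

(-0.1736, -0.0598)

p̂₁ = 0.56612, p̂₂ = 0.68282, so the observed difference is -0.11670.
Unpooled SE = √(p̂₁(1−p̂₁)/n₁ + p̂₂(1−p̂₂)/n₂) = √(0.001014995 + 0.000954084) = 0.044374.
z* = 1.282 at the 80% level. Margin = 1.282·0.044374 = 0.05689.
CI: -0.11670 ± 0.05689 = (-0.1736, -0.0598).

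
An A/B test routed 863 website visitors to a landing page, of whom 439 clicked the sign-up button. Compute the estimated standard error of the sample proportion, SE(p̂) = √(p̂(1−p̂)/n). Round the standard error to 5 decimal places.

The sample proportion is 439/863 = 0.50869.
p̂(1−p̂) = 0.249924.
SE = √(0.249924/863) = √0.000289599 = 0.01702.

SE = 0.01702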